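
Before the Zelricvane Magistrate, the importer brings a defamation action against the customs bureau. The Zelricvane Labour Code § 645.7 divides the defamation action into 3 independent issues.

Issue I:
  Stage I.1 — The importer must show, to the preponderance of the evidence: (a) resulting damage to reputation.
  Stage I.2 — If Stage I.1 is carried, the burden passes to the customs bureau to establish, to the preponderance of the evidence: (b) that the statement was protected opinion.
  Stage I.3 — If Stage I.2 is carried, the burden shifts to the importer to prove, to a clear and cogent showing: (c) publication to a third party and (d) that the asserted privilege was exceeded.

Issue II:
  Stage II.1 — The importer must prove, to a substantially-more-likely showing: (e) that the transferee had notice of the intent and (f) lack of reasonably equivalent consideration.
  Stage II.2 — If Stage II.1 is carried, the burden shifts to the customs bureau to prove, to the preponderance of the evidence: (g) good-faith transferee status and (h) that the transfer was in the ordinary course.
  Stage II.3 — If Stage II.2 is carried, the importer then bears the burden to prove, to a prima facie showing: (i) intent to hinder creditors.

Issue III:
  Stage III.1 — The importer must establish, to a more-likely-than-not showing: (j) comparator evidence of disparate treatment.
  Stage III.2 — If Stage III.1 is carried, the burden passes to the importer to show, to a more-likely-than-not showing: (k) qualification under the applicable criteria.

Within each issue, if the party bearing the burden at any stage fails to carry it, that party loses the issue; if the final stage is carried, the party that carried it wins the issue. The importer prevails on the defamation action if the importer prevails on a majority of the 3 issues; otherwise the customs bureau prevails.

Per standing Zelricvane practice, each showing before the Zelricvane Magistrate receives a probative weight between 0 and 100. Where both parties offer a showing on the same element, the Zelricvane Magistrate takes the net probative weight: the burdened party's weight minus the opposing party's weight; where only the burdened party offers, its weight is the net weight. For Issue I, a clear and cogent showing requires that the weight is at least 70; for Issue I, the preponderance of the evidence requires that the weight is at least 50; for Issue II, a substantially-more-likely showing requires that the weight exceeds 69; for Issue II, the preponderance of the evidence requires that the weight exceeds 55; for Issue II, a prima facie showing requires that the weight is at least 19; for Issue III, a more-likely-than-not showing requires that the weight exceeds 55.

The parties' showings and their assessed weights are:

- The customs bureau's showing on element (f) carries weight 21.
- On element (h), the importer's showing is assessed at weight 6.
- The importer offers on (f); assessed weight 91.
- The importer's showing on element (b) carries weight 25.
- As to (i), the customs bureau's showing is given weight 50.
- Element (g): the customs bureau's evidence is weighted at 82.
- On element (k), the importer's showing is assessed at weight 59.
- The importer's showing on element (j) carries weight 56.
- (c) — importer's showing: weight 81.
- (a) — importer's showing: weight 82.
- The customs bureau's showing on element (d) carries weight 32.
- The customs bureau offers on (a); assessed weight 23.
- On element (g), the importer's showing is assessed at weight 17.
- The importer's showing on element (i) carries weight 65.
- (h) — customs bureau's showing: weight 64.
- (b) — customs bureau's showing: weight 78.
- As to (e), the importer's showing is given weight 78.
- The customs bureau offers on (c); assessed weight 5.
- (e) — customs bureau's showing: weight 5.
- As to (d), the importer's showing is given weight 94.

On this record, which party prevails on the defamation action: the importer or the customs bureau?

— Issue I —
Stage I.1 (importer, the preponderance of the evidence, weight is at least 50): (a) net 82−23=59 ≥ 50 — meets.
  The importer carries Stage I.1; the customs bureau now bears the burden.
Stage I.2 (customs bureau, the preponderance of the evidence, weight is at least 50): (b) net 78−25=53 ≥ 50 — meets.
  Stage I.2 is satisfied; the onus moves to the importer.
Stage I.3 (importer, a clear and cogent showing, weight is at least 70): (c) net 81−5=76 ≥ 70 — meets; (d) net 94−32=62 < 70 — fails.
  The importer does not carry Stage I.3.
The analysis ends at Stage I.3; the customs bureau prevails on this issue.
— Issue II —
At Stage II.1 the importer must meet a substantially-more-likely showing (weight exceeds 69): on (e) the weight is 78 less the opposing 5 gives net 73, which does exceed 69, so (e) meets the standard; on (f) the weight is 91 less the opposing 21 gives net 70, > 69, so (f) meets the standard.
  Stage II.1 is satisfied; the onus moves to the customs bureau.
At Stage II.2 the customs bureau must meet the preponderance of the evidence (weight exceeds 55): on (g) the weight is 82 less the opposing 17 gives net 65, which does exceed 55, so (g) meets the standard; on (h) the weight is 64 less the opposing 6 gives net 58, > 55, so (h) meets the standard.
  Stage II.2 is satisfied; the onus moves to the importer.
At Stage II.3 the importer must meet a prima facie showing (weight is at least 19): on (i) the weight is 65 less the opposing 50 gives net 15, < 19, so (i) does not meet the standard.
  Stage II.3 not carried; the importer fails its burden.
The analysis ends at Stage II.3; the customs bureau prevails on this issue.
— Issue III —
At Stage III.1 the importer must meet a more-likely-than-not showing (weight exceeds 55): on (j) the weight is 56, > 55, so (j) meets the standard.
  Stage III.1 carried; the burden remains with the importer.
At Stage III.2 the importer must meet a more-likely-than-not showing (weight exceeds 55): on (k) the weight is 59, which does exceed 55, so (k) meets the standard.
  All elements met at the final stage.
All stages carried — the importer prevails on this issue.
Per-issue: Issue I → customs bureau; Issue II → customs bureau; Issue III → importer. The importer must prevail on a majority of issues; overall, the customs bureau prevails.

customs bureau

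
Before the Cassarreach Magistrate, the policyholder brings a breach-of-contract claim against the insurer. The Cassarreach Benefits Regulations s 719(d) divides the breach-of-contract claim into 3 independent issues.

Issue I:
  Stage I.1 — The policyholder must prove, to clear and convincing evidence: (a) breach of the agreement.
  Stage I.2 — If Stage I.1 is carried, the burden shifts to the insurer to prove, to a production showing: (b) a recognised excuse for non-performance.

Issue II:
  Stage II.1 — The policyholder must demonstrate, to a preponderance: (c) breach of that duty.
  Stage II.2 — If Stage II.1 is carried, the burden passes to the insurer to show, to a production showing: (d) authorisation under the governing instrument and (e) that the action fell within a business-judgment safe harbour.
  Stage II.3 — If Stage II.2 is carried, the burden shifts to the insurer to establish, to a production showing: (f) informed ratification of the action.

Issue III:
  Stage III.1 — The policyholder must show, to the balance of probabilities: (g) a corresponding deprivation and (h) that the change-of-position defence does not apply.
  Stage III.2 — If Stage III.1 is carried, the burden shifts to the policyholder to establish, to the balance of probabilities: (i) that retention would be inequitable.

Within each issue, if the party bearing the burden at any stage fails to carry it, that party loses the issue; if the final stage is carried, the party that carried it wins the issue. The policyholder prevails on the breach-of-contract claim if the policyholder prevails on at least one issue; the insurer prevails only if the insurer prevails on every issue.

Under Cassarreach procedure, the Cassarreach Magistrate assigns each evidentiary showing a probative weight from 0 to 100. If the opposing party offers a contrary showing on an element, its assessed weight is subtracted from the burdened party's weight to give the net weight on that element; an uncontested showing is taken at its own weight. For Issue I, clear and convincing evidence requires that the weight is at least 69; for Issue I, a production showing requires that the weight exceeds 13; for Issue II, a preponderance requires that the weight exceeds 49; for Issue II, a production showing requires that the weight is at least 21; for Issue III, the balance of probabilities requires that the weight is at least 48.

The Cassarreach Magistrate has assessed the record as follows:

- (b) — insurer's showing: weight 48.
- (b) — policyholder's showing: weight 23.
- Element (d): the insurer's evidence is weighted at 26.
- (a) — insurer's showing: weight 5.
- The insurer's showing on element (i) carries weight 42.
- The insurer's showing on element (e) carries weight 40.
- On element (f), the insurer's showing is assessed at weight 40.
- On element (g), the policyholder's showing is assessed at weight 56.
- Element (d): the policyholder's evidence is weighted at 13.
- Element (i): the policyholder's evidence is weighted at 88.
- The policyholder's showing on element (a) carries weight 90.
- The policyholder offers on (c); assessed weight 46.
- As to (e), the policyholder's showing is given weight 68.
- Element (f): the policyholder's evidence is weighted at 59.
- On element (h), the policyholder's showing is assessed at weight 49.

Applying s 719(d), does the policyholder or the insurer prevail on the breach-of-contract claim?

insurer

— Issue I —
Stage I.1 — burden on policyholder; standard: clear and convincing evidence (weight is at least 69).
    (a): 90 − 5 = 85 ≥ 69 [met]
  The policyholder carries Stage I.1; the insurer now bears the burden.
Stage I.2 — burden on insurer; standard: a production showing (weight exceeds 13).
    (b): 48 − 23 = 25 > 13 [met]
  All elements met at the final stage.
All stages carried — the insurer prevails on this issue.
— Issue II —
Stage II.1 (policyholder, a preponderance, weight exceeds 49): (c) 46 ≤ 49 — fails.
  The policyholder does not carry Stage II.1.
The analysis ends at Stage II.1; the insurer prevails on this issue.
— Issue III —
Stage III.1 (policyholder, the balance of probabilities, weight is at least 48): (g) 56 ≥ 48 — meets; (h) 49 ≥ 48 — meets.
  Stage III.1 carried; the burden remains with the policyholder.
Stage III.2 (policyholder, the balance of probabilities, weight is at least 48): (i) net 88−42=46 < 48 — fails.
  Stage III.2 not carried; the policyholder fails its burden.
The insurer prevails on this issue.
Per-issue: Issue I → insurer; Issue II → insurer; Issue III → insurer. The policyholder must prevail on at least one issue; overall, the insurer prevails.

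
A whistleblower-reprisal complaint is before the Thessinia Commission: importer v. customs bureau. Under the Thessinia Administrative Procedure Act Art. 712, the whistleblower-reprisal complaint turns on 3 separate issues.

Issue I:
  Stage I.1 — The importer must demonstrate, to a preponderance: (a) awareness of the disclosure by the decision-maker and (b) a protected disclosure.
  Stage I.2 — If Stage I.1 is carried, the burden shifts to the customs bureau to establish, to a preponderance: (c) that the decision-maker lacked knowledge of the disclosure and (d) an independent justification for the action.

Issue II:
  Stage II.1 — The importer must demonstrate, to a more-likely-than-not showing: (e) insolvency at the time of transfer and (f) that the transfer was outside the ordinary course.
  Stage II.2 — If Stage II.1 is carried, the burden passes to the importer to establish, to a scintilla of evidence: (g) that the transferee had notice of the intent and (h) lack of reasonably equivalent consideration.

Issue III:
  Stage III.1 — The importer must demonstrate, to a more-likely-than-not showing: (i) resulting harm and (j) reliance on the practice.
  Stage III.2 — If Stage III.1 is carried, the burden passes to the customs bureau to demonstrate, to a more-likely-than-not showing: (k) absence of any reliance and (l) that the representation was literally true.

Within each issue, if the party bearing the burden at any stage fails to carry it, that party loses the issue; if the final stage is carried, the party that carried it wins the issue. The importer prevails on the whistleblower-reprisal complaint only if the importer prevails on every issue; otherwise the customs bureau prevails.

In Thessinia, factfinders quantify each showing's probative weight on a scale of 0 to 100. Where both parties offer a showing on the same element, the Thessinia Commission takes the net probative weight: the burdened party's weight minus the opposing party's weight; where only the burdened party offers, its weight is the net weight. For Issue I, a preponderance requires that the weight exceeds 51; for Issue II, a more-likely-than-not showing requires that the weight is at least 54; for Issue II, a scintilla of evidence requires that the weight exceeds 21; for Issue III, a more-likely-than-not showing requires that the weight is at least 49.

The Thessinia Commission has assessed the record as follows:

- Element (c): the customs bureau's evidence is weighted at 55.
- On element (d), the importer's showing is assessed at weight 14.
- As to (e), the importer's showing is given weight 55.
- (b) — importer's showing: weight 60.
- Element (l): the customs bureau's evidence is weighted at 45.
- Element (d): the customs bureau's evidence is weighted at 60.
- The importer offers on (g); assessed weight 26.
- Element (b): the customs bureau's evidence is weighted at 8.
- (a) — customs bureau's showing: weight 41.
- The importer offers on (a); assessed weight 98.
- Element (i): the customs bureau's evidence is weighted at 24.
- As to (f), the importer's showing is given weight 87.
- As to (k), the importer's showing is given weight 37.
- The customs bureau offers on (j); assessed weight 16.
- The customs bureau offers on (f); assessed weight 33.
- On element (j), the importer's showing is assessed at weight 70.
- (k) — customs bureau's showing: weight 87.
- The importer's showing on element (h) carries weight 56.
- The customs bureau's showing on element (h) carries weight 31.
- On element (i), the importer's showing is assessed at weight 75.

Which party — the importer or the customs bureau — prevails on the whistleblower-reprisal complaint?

importer

— Issue I —
At Stage I.1 the importer must meet a preponderance (weight exceeds 51): on (a) the weight is 98 less the opposing 41 gives net 57, which does exceed 51, so (a) meets the standard; on (b) the weight is 60 less the opposing 8 gives net 52, > 51, so (b) meets the standard.
  All elements met. The burden passes to the customs bureau.
At Stage I.2 the customs bureau must meet a preponderance (weight exceeds 51): on (c) the weight is 55, which does exceed 51, so (c) meets the standard; on (d) the weight is 60 less the opposing 14 gives net 46, which does not exceed 51, so (d) does not meet the standard.
  Stage I.2 not carried; the customs bureau fails its burden.
The analysis ends at Stage I.2; the importer prevails on this issue.
— Issue II —
Stage II.1 (importer, a more-likely-than-not showing, weight is at least 54): (e) 55 ≥ 54 — meets; (f) net 87−33=54 ≥ 54 — meets.
  All elements met. The importer retains the burden for Stage II.2.
Stage II.2 (importer, a scintilla of evidence, weight exceeds 21): (g) 26 > 21 — meets; (h) net 56−31=25 > 21 — meets.
  The importer carries the last stage.
Every stage carried; the importer prevails on this issue.
— Issue III —
Stage III.1 (importer, a more-likely-than-not showing, weight is at least 49): (i) net 75−24=51 ≥ 49 — meets; (j) net 70−16=54 ≥ 49 — meets.
  Stage III.1 carried; the burden shifts to the customs bureau.
Stage III.2 (customs bureau, a more-likely-than-not showing, weight is at least 49): (k) net 87−37=50 ≥ 49 — meets; (l) 45 < 49 — fails.
  Stage III.2 not carried; the customs bureau fails its burden.
So the importer prevails on this issue.
Per-issue: Issue I → importer; Issue II → importer; Issue III → importer. The importer must prevail on every issue; overall, the importer prevails.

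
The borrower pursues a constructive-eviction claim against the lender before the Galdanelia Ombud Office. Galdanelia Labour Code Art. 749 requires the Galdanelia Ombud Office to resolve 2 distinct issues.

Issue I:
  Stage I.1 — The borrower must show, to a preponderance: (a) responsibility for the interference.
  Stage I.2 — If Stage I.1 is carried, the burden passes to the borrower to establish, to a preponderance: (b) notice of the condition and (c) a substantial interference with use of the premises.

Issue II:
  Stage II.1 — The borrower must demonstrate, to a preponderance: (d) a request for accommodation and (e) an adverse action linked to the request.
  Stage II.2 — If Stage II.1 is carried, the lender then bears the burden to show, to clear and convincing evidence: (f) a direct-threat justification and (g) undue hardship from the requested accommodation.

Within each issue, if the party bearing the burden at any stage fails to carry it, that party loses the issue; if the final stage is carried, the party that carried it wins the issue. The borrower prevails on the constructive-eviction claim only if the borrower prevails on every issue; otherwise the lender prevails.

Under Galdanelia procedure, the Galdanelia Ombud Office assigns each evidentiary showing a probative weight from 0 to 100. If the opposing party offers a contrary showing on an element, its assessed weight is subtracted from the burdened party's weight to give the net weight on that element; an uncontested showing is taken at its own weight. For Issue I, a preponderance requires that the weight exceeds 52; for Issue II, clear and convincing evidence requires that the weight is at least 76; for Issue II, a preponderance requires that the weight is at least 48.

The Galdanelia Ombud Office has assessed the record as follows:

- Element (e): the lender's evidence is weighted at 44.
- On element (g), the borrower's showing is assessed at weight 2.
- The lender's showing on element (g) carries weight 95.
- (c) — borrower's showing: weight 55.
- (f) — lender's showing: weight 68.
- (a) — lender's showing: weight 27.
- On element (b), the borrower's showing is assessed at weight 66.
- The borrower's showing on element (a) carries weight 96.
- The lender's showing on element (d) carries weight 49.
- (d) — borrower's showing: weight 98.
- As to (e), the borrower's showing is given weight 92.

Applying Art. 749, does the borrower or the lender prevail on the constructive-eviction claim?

borrower

— Issue I —
At Stage I.1 the borrower must meet a preponderance (weight exceeds 52): on (a) the weight is 96 less the opposing 27 gives net 69, > 52, so (a) meets the standard.
  Stage I.1 is satisfied; the borrower continues to bear the burden.
At Stage I.2 the borrower must meet a preponderance (weight exceeds 52): on (b) the weight is 66, > 52, so (b) meets the standard; on (c) the weight is 55, which does exceed 52, so (c) meets the standard.
  Stage I.2 carried; the final stage is satisfied.
With every stage satisfied, the borrower prevails on this issue.
— Issue II —
Stage II.1 (borrower, a preponderance, weight is at least 48): (d) net 98−49=49 ≥ 48 — meets; (e) net 92−44=48 ≥ 48 — meets.
  The borrower carries Stage II.1; the lender now bears the burden.
Stage II.2 (lender, clear and convincing evidence, weight is at least 76): (f) 68 < 76 — fails; (g) net 95−2=93 ≥ 76 — meets.
  The lender does not carry Stage II.2.
The borrower prevails on this issue.
Per-issue: Issue I → borrower; Issue II → borrower. The borrower must prevail on every issue; overall, the borrower prevails.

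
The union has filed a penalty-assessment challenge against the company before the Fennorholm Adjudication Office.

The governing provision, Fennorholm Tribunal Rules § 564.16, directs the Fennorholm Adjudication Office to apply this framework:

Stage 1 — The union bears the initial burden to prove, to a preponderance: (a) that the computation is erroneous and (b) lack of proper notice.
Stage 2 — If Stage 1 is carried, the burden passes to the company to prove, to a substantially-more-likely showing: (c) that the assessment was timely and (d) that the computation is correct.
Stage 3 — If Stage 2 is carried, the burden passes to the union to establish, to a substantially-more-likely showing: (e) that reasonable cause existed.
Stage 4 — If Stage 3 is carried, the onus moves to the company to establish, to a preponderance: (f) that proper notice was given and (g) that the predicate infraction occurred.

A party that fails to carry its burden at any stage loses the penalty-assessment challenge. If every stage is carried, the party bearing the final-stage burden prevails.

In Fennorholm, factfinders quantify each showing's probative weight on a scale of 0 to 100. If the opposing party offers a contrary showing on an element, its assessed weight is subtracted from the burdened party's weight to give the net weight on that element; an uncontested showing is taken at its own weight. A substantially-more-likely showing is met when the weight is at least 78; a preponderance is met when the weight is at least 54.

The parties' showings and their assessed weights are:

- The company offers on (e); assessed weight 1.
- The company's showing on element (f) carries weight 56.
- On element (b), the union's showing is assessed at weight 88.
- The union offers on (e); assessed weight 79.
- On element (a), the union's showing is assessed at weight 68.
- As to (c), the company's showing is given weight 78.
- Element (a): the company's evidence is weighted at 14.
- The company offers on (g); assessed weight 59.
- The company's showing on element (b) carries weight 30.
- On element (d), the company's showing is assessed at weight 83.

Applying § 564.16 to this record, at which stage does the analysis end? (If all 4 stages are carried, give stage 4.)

stage 4

Stage 1 — burden on union; standard: a preponderance (weight is at least 54).
    (a): 68 − 14 = 54 ≥ 54 [met]
    (b): 88 − 30 = 58 ≥ 54 [met]
  The union carries Stage 1; the company now bears the burden.
Stage 2 — burden on company; standard: a substantially-more-likely showing (weight is at least 78).
    (c): 78 ≥ 78 [met]
    (d): 83 ≥ 78 [met]
  The company carries Stage 2; the union now bears the burden.
Stage 3 — burden on union; standard: a substantially-more-likely showing (weight is at least 78).
    (e): 79 − 1 = 78 ≥ 78 [met]
  The union carries Stage 3; the company now bears the burden.
Stage 4 — burden on company; standard: a preponderance (weight is at least 54).
    (f): 56 ≥ 54 [met]
    (g): 59 ≥ 54 [met]
  The company carries the last stage.
With every stage satisfied, the company prevails.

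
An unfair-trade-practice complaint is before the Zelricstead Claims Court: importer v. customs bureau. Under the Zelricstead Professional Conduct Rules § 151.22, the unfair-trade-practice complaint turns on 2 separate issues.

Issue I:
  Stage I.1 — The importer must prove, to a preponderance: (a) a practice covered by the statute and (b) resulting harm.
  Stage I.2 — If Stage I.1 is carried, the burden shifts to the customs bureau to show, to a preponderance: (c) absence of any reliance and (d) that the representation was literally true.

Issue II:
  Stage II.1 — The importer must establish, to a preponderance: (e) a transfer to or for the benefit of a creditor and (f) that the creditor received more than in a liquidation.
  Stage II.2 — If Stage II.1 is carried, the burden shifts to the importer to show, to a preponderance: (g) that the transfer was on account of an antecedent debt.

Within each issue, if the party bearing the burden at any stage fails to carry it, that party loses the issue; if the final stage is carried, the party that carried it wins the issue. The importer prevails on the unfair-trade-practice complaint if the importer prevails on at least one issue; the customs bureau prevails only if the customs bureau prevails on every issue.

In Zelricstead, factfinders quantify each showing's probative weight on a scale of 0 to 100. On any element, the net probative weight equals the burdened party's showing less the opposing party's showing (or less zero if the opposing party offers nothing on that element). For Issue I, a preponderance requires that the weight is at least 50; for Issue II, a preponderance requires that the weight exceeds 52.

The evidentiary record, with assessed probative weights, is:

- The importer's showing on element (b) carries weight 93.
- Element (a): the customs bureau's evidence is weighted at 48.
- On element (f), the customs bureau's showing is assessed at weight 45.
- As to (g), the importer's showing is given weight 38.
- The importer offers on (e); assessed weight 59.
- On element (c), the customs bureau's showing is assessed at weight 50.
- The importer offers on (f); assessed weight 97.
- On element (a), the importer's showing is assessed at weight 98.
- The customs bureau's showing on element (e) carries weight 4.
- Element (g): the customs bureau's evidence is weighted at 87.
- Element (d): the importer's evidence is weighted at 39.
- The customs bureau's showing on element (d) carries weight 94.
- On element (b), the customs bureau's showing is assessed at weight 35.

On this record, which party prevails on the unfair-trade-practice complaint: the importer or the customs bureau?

customs bureau

— Issue I —
Stage I.1 — burden on importer; standard: a preponderance (weight is at least 50).
    (a): 98 − 48 = 50 ≥ 50 [met]
    (b): 93 − 35 = 58 ≥ 50 [met]
  Stage I.1 carried; the burden shifts to the customs bureau.
Stage I.2 — burden on customs bureau; standard: a preponderance (weight is at least 50).
    (c): 50 ≥ 50 [met]
    (d): 94 − 39 = 55 ≥ 50 [met]
  All elements met at the final stage.
With every stage satisfied, the customs bureau prevails on this issue.
— Issue II —
Stage II.1 — burden on importer; standard: a preponderance (weight exceeds 52).
    (e): 59 − 4 = 55 > 52 [met]
    (f): 97 − 45 = 52 ≤ 52 [not met]
  Stage II.1 not carried; the importer fails its burden.
The customs bureau prevails on this issue.
Per-issue: Issue I → customs bureau; Issue II → customs bureau. The importer must prevail on at least one issue; overall, the customs bureau prevails.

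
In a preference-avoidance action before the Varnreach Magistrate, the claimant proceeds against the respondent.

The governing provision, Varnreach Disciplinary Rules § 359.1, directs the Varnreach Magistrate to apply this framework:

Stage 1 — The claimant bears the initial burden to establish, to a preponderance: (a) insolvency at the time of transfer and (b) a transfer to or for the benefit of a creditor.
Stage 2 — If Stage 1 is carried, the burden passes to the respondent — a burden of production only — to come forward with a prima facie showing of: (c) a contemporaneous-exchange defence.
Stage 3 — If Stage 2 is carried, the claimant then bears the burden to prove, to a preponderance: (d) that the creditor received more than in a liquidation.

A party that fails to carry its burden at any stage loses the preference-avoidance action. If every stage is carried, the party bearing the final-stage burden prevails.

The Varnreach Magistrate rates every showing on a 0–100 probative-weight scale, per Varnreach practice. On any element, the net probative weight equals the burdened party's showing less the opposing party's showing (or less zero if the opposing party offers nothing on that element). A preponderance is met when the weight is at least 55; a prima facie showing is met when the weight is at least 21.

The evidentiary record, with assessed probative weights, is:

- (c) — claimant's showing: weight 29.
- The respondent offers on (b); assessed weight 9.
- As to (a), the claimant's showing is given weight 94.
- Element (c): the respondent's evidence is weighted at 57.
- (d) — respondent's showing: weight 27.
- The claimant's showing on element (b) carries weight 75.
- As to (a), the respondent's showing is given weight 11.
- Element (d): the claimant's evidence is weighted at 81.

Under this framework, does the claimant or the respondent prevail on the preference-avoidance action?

respondent

At Stage 1 the claimant must meet a preponderance (weight is at least 55): on (a) the weight is 94 less the opposing 11 gives net 83, which does reach 55, so (a) meets the standard; on (b) the weight is 75 less the opposing 9 gives net 66, ≥ 55, so (b) meets the standard.
  Stage 1 carried; the burden shifts to the respondent.
At Stage 2 the respondent must meet a prima facie showing (weight is at least 21): on (c) the weight is 57 less the opposing 29 gives net 28, ≥ 21, so (c) meets the standard.
  The respondent carries Stage 2; the claimant now bears the burden.
At Stage 3 the claimant must meet a preponderance (weight is at least 55): on (d) the weight is 81 less the opposing 27 gives net 54, < 55, so (d) does not meet the standard.
  Stage 3 not carried; the claimant fails its burden.
The analysis ends at Stage 3; the respondent prevails.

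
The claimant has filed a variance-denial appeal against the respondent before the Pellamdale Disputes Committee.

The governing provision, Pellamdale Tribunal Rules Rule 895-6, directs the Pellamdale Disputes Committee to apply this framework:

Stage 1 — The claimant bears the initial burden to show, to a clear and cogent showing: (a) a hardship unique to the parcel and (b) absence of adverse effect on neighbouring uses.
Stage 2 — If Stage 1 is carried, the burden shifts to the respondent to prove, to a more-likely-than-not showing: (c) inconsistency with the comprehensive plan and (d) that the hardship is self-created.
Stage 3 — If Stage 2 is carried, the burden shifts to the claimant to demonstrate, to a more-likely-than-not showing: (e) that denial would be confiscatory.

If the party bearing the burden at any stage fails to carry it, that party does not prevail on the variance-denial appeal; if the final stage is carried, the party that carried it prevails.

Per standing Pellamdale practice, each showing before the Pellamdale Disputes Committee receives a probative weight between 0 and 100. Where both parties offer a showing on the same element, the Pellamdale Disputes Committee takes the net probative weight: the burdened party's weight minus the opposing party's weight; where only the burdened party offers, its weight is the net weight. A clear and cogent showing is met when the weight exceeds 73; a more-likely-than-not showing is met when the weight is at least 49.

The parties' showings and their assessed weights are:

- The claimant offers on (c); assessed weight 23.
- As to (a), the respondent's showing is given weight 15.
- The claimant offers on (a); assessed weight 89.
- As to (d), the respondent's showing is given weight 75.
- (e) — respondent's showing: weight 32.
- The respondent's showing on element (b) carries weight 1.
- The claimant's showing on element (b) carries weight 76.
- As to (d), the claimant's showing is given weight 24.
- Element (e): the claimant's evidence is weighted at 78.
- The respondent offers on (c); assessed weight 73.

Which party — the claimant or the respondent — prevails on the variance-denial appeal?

respondent

Stage 1 — burden on claimant; standard: a clear and cogent showing (weight exceeds 73).
    (a): 89 − 15 = 74 > 73 [met]
    (b): 76 − 1 = 75 > 73 [met]
  Stage 1 is satisfied; the onus moves to the respondent.
Stage 2 — burden on respondent; standard: a more-likely-than-not showing (weight is at least 49).
    (c): 73 − 23 = 50 ≥ 49 [met]
    (d): 75 − 24 = 51 ≥ 49 [met]
  All elements met. The burden passes to the claimant.
Stage 3 — burden on claimant; standard: a more-likely-than-not showing (weight is at least 49).
    (e): 78 − 32 = 46 < 49 [not met]
  Not every element is met, so the claimant fails to carry Stage 3.
The respondent prevails.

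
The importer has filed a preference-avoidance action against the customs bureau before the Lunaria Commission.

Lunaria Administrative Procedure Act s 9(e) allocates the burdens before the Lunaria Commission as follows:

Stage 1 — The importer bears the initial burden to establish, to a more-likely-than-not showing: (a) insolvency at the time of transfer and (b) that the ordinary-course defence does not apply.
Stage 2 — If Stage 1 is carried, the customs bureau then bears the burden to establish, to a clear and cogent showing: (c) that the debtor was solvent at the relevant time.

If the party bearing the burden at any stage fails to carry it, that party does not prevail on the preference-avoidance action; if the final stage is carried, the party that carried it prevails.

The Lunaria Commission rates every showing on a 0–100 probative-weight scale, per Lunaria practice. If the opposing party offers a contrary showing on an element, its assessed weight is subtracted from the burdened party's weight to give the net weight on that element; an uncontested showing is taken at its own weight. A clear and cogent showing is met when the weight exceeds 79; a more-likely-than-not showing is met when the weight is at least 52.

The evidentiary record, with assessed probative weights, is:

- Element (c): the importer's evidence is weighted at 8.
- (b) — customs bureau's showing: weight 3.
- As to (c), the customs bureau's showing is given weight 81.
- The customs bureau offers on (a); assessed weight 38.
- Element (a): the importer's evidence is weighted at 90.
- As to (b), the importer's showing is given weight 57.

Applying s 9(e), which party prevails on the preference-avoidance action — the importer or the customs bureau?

Stage 1 — burden on importer; standard: a more-likely-than-not showing (weight is at least 52).
    (a): 90 − 38 = 52 ≥ 52 [met]
    (b): 57 − 3 = 54 ≥ 52 [met]
  The importer carries Stage 1; the customs bureau now bears the burden.
Stage 2 — burden on customs bureau; standard: a clear and cogent showing (weight exceeds 79).
    (c): 81 − 8 = 73 ≤ 79 [not met]
  Not every element is met, so the customs bureau fails to carry Stage 2.
So the importer prevails.

importer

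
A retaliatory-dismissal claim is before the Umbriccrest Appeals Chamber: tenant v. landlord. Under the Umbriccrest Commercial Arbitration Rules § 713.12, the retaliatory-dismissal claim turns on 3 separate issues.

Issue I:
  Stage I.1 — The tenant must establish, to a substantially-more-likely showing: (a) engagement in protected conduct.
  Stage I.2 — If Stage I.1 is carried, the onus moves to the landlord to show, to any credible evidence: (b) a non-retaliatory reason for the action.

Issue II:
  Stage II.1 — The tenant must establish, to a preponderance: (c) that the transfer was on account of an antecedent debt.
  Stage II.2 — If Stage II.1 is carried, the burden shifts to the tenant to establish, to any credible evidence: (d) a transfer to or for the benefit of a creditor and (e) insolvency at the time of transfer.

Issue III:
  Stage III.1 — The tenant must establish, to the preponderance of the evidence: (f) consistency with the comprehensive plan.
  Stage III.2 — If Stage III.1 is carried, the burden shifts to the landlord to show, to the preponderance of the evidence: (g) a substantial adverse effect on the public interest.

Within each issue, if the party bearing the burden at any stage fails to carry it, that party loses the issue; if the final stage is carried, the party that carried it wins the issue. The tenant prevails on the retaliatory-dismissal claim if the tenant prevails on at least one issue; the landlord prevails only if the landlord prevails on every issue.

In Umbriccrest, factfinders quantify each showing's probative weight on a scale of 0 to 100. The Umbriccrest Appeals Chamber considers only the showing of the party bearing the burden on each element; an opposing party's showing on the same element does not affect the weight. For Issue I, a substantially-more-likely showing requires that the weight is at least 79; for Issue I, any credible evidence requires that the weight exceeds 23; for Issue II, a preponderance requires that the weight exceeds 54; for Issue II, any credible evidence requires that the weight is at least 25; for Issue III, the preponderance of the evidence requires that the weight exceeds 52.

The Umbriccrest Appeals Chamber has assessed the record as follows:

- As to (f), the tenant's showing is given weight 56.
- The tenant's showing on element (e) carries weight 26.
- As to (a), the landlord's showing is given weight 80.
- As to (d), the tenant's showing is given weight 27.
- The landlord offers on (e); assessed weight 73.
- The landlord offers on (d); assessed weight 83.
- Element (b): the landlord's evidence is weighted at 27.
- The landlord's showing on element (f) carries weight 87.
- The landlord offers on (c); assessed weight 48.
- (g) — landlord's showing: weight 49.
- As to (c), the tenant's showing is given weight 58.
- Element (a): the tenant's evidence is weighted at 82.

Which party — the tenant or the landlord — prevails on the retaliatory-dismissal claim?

tenant

— Issue I —
At Stage I.1 the tenant must meet a substantially-more-likely showing (weight is at least 79): on (a) the weight is 82 (the landlord's 80 is given no effect), which does reach 79, so (a) meets the standard.
  Stage I.1 is satisfied; the onus moves to the landlord.
At Stage I.2 the landlord must meet any credible evidence (weight exceeds 23): on (b) the weight is 27, > 23, so (b) meets the standard.
  All elements met at the final stage.
Every stage carried; the landlord prevails on this issue.
— Issue II —
Stage II.1 — burden on tenant; standard: a preponderance (weight exceeds 54).
    (c): 58 (landlord's 48 disregarded) > 54 [met]
  All elements met. The tenant retains the burden for Stage II.2.
Stage II.2 — burden on tenant; standard: any credible evidence (weight is at least 25).
    (d): 27 (landlord's 83 disregarded) ≥ 25 [met]
    (e): 26 (landlord's 73 disregarded) ≥ 25 [met]
  Stage II.2 carried; the final stage is satisfied.
All stages carried — the tenant prevails on this issue.
— Issue III —
Stage III.1 (tenant, the preponderance of the evidence, weight exceeds 52): (f) 56 (landlord's 87 disregarded) > 52 — meets.
  Stage III.1 is satisfied; the onus moves to the landlord.
Stage III.2 (landlord, the preponderance of the evidence, weight exceeds 52): (g) 49 ≤ 52 — fails.
  Stage III.2 not carried; the landlord fails its burden.
The tenant prevails on this issue.
Per-issue: Issue I → landlord; Issue II → tenant; Issue III → tenant. The tenant must prevail on at least one issue; overall, the tenant prevails.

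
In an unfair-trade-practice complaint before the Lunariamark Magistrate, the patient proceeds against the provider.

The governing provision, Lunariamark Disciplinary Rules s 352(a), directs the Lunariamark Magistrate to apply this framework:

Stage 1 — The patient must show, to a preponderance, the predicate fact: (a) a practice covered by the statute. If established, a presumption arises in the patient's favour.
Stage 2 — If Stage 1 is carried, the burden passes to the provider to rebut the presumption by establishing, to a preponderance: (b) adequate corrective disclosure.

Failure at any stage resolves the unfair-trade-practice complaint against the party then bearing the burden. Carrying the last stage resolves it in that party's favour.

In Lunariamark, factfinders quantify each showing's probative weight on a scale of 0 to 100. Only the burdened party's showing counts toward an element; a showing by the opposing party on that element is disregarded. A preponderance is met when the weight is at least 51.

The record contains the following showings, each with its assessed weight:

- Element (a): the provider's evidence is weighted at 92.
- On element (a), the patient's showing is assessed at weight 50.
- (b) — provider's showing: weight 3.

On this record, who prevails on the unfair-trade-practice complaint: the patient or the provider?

Stage 1 (patient, a preponderance, weight is at least 51): (a) 50 (provider's 92 disregarded) < 51 — fails.
  Stage 1 not carried; the patient fails its burden.
The analysis ends at Stage 1; the provider prevails.

provider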